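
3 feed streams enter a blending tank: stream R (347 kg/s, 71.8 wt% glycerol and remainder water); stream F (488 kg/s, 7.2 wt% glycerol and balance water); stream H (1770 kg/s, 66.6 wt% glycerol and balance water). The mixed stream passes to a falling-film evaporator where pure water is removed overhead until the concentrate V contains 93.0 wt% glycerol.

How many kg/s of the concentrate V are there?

glycerol entering = 347×0.718 + 488×0.072 + 1770×0.666 = 1463.1 kg/s.
All glycerol reports to V, so V = 1463.1/0.930 = 1573.2 kg/s.

1573 kg/s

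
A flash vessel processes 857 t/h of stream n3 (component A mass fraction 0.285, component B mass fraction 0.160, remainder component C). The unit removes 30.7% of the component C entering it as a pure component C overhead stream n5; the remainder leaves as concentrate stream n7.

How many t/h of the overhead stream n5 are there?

146 t/h

component C entering = 857×0.555 = 475.64 t/h; overhead removed = 0.307×475.64 = 146.02 t/h.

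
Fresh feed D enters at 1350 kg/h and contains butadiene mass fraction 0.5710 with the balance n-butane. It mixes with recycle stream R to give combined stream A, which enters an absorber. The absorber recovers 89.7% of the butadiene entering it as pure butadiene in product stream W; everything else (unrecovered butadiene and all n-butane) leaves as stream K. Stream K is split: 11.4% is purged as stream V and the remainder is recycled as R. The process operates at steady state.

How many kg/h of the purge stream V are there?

n-butane enters only via D and leaves only via the purge: 1350×0.429 = 0.114×(n-butane in K), and the absorber passes all n-butane, so n-butane in A = n-butane in K = 5080.3 kg/h.
butadiene in A: m_A = 1350×0.571 + (1−0.114)·(1−0.897)·m_A, so m_A = 770.85/0.9087 = 848.26 kg/h.
K = (1−0.897)×848.26 + 5080.3 = 5167.6 kg/h.
Purge V = 0.114×5167.6 = 589.11 kg/h.

589.1 kg/h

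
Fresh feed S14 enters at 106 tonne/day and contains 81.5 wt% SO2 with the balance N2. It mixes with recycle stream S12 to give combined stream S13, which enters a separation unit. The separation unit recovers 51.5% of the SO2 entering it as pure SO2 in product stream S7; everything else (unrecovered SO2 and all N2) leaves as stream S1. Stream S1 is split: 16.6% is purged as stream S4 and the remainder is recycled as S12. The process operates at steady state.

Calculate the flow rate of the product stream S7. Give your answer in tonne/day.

74.71 tonne/day

SO2 in S13: m_A = 106×0.815 + (1−0.166)·(1−0.515)·m_A, so m_A = 86.39/0.5955 = 145.07 tonne/day.
Product S7 = 0.515×145.07 = 74.711 tonne/day.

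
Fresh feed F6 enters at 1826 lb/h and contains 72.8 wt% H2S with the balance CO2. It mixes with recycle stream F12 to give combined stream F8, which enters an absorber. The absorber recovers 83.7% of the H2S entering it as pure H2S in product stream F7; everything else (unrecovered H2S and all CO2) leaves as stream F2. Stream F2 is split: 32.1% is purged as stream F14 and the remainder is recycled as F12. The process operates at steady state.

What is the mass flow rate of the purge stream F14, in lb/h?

CO2 enters only via F6 and leaves only via the purge: 1826×0.272 = 0.321×(CO2 in F2), and the absorber passes all CO2, so CO2 in F8 = CO2 in F2 = 1547.3 lb/h.
H2S in F8: m_A = 1826×0.728 + (1−0.321)·(1−0.837)·m_A, so m_A = 1329.3/0.8893 = 1494.8 lb/h.
F2 = (1−0.837)×1494.8 + 1547.3 = 1790.9 lb/h.
Purge F14 = 0.321×1790.9 = 574.88 lb/h.

574.9 lb/h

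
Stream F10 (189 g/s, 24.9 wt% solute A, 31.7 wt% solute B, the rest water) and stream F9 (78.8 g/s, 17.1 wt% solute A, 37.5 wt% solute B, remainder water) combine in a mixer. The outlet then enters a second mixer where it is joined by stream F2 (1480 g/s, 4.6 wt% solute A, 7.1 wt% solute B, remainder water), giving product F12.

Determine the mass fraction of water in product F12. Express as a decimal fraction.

Overall, product flow = 1747.8 g/s.
water in = 189×0.434 + 78.8×0.454 + 1480×0.883 = 1424.6 g/s.
water fraction in F12 = 0.815.

0.815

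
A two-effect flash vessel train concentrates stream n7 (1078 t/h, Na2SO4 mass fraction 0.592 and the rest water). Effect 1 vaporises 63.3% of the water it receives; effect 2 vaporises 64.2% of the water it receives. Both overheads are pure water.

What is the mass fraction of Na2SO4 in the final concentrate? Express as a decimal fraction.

0.917

water in feed = 1078×0.408 = 439.82 t/h.
After stage 1: water left = (1−0.633)×439.82 = 161.42; stream total = 799.59 t/h.
After stage 2: water left = (1−0.642)×161.42 = 57.787; final concentrate = 695.96 t/h.
Na2SO4 fraction = 638.18/695.96 = 0.917.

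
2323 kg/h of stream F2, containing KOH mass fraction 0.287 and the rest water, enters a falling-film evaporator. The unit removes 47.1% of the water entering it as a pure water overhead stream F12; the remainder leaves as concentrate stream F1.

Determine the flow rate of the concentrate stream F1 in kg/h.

water entering = 2323×0.713 = 1656.3 kg/h; overhead removed = 0.471×1656.3 = 780.12 kg/h.
Concentrate = 2323 − 780.12 = 1542.9 kg/h.

1543 kg/h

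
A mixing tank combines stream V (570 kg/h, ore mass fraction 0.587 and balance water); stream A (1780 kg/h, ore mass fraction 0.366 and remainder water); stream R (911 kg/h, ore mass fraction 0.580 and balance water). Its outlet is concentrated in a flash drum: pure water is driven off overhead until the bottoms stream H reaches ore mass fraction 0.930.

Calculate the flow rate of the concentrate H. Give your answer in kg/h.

1628 kg/h

ore entering = 570×0.587 + 1780×0.366 + 911×0.580 = 1514.5 kg/h.
All ore reports to H, so H = 1514.5/0.930 = 1628.4 kg/h.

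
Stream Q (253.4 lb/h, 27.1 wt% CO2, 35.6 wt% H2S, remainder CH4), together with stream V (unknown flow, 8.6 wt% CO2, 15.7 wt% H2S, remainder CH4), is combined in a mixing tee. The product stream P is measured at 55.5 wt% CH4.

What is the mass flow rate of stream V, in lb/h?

Let V be the unknown flow. Total out = 253.4 + V.
CH4 balance: 94.518 + 0.757·V = 0.555·(253.4 + V)
(0.757 − 0.555)·V = 0.555×253.4 − 94.518 = 46.119
V = 46.119 / 0.202 = 228.31 lb/h

228.3 lb/h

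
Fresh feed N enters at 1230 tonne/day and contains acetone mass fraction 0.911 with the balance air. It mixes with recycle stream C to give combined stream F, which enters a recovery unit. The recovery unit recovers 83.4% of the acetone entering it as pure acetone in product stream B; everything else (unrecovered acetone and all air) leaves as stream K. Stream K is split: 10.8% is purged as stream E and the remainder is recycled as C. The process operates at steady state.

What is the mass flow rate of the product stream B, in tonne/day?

1097 tonne/day

acetone in F: m_A = 1230×0.911 + (1−0.108)·(1−0.834)·m_A, so m_A = 1120.5/0.8519 = 1315.3 tonne/day.
Product B = 0.834×1315.3 = 1096.9 tonne/day.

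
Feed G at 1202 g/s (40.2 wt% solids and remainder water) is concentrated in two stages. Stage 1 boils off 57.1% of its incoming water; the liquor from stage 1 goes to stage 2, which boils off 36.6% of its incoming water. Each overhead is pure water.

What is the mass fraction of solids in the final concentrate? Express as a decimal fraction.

0.712

water in feed = 1202×0.598 = 718.8 g/s.
After stage 1: water left = (1−0.571)×718.8 = 308.36; stream total = 791.57 g/s.
After stage 2: water left = (1−0.366)×308.36 = 195.5; final concentrate = 678.71 g/s.
solids fraction = 483.2/678.71 = 0.712.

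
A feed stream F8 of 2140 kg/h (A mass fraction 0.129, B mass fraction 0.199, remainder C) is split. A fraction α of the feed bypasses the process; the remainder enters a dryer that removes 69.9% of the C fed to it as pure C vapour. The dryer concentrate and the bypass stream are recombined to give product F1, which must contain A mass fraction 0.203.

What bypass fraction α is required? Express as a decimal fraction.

0.224

All 2140×0.129 = 276.06 kg/h of A reaches F1, so F1 = 276.06/0.203 = 1359.9 kg/h and vapour = 780.1 kg/h.
The evaporator receives (1−α)·2140 of feed at 0.672 C and removes 0.699 of that C:
0.699×0.672×(1−α)×2140 = 780.1
(1−α) = 780.1/1005.2 = 0.7760;  α = 0.2240.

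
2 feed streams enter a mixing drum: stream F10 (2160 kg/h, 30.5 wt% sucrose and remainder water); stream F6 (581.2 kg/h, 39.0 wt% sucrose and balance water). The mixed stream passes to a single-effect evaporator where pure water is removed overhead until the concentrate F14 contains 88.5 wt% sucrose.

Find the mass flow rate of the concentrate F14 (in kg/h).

1001 kg/h

sucrose entering = 2160×0.305 + 581.2×0.390 = 885.47 kg/h.
All sucrose reports to F14, so F14 = 885.47/0.885 = 1000.5 kg/h.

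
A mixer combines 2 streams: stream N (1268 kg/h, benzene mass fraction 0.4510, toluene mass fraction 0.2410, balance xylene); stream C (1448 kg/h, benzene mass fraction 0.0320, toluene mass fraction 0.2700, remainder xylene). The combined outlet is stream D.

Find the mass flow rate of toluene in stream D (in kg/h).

696.5 kg/h

toluene out = toluene in = 1268×0.241 + 1448×0.270 = 696.55 kg/h.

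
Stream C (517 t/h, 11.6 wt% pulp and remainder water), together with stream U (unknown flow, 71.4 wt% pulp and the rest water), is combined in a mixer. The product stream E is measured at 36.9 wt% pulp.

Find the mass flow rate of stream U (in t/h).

Let U be the unknown flow. Total out = 517 + U.
pulp balance: 59.972 + 0.714·U = 0.369·(517 + U)
(0.714 − 0.369)·U = 0.369×517 − 59.972 = 130.8
U = 130.8 / 0.345 = 379.13 t/h

379.1 t/h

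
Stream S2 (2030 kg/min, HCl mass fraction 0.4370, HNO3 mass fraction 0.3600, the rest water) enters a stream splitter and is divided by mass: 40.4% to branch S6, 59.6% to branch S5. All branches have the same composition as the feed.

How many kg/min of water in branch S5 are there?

245.6 kg/min

Branch S5 total = 0.596×2030 = 1209.9 kg/min.
water in S5 = 0.203×1209.9 = 245.61 kg/min.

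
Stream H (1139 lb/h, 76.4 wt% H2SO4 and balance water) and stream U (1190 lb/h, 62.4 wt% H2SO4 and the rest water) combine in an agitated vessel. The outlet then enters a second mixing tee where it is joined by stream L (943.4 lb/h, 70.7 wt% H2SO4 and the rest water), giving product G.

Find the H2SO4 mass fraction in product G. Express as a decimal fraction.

0.697

Overall, product flow = 3272.4 lb/h.
H2SO4 in = 1139×0.764 + 1190×0.624 + 943.4×0.707 = 2279.7 lb/h.
H2SO4 fraction in G = 0.697.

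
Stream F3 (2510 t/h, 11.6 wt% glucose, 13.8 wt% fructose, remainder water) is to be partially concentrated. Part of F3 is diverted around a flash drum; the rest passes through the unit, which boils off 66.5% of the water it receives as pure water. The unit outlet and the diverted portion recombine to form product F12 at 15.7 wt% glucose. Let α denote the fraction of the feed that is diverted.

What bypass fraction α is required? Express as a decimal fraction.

0.474

All 2510×0.116 = 291.16 t/h of glucose reaches F12, so F12 = 291.16/0.157 = 1854.5 t/h and vapour = 655.48 t/h.
The evaporator receives (1−α)·2510 of feed at 0.746 water and removes 0.665 of that water:
0.665×0.746×(1−α)×2510 = 655.48
(1−α) = 655.48/1245.2 = 0.5264;  α = 0.4736.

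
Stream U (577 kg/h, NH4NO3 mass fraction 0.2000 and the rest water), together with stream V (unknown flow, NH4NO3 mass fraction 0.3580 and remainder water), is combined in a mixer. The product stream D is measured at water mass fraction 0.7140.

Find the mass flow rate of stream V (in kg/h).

Let V be the unknown flow. Total out = 577 + V.
water balance: 461.6 + 0.642·V = 0.714·(577 + V)
(0.642 − 0.714)·V = 0.714×577 − 461.6 = -49.622
V = -49.622 / -0.072 = 689.19 kg/h

689.2 kg/h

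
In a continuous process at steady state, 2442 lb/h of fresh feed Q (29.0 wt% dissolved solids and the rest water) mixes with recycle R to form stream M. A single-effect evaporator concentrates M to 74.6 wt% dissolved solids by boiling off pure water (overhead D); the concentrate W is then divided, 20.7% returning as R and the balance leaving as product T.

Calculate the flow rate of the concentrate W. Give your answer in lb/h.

1197 lb/h

Overall dissolved solids balance (none leaves overhead): dissolved solids in fresh feed = dissolved solids in product, i.e. 2442×0.290 = (1−0.207)·W·0.746.
W = 708.18/(0.746×0.793) = 1197.1 lb/h.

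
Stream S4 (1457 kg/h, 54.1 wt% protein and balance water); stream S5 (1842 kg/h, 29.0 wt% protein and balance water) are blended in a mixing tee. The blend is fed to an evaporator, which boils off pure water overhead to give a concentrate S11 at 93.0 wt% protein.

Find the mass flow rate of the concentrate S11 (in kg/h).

1422 kg/h

protein entering = 1457×0.541 + 1842×0.290 = 1322.4 kg/h.
All protein reports to S11, so S11 = 1322.4/0.930 = 1422 kg/h.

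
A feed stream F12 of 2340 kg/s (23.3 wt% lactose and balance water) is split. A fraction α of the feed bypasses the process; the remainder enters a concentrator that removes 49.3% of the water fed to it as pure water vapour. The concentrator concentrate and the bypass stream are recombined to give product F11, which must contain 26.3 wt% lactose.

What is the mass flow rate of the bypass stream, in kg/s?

All 2340×0.233 = 545.22 kg/s of lactose reaches F11, so F11 = 545.22/0.263 = 2073.1 kg/s and vapour = 266.92 kg/s.
The evaporator receives (1−α)·2340 of feed at 0.767 water and removes 0.493 of that water:
0.493×0.767×(1−α)×2340 = 266.92
(1−α) = 266.92/884.83 = 0.3017;  α = 0.6983.
Bypass flow = 0.6983×2340 = 1634.1 kg/s.

1634 kg/s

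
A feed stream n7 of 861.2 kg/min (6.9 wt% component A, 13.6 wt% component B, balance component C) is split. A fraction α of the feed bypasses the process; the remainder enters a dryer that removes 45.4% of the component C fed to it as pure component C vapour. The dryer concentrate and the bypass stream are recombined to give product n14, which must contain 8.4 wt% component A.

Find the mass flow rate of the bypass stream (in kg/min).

435.1 kg/min

All 861.2×0.069 = 59.423 kg/min of component A reaches n14, so n14 = 59.423/0.084 = 707.41 kg/min and vapour = 153.79 kg/min.
The evaporator receives (1−α)·861.2 of feed at 0.795 component C and removes 0.454 of that component C:
0.454×0.795×(1−α)×861.2 = 153.79
(1−α) = 153.79/310.83 = 0.4948;  α = 0.5052.
Bypass flow = 0.5052×861.2 = 435.12 kg/min.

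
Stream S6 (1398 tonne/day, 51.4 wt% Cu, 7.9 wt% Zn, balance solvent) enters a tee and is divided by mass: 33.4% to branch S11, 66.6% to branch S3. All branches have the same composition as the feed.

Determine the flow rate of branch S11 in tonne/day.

466.9 tonne/day

Branch S11 flow = 0.334×1398 = 466.93 tonne/day.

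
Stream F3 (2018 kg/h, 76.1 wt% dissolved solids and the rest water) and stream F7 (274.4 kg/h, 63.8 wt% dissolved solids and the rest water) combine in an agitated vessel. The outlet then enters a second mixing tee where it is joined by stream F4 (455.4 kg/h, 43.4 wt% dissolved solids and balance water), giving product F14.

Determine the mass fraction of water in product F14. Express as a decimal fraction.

Overall, product flow = 2747.8 kg/h.
water in = 2018×0.239 + 274.4×0.362 + 455.4×0.566 = 839.39 kg/h.
water fraction in F14 = 0.305.

0.305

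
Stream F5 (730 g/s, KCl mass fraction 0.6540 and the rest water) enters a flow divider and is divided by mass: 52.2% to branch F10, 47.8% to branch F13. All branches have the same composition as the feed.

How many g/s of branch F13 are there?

348.9 g/s

Branch F13 flow = 0.478×730 = 348.94 g/s.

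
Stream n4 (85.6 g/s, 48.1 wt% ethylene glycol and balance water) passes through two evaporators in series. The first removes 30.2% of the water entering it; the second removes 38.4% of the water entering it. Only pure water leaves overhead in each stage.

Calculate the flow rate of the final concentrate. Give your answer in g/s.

60.28 g/s

water in feed = 85.6×0.519 = 44.426 g/s.
After stage 1: water left = (1−0.302)×44.426 = 31.01; stream total = 72.183 g/s.
After stage 2: water left = (1−0.384)×31.01 = 19.102; final concentrate = 60.276 g/s.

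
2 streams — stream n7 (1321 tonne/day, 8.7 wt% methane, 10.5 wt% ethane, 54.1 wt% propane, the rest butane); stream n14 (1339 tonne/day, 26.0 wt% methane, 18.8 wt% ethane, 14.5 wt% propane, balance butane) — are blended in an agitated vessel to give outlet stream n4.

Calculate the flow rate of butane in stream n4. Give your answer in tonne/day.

897.7 tonne/day

butane out = butane in = 1321×0.267 + 1339×0.407 = 897.68 tonne/day.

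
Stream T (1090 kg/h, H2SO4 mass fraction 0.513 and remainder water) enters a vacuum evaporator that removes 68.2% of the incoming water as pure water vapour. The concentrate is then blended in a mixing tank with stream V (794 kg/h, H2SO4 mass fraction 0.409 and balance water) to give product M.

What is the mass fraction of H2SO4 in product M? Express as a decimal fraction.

Vapour removed = 0.682×0.487×1090 = 362.03 kg/h; concentrate = 727.97 kg/h.
H2SO4 reaching the mixer = 559.17 (from concentrate) + 794×0.409 = 883.92 kg/h.
Product flow = 727.97 + 794 = 1522 kg/h; H2SO4 fraction = 0.581.

0.581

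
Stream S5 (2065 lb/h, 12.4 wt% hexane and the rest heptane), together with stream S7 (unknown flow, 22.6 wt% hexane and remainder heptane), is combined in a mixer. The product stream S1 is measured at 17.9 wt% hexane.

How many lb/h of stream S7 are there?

2416 lb/h

Let S7 be the unknown flow. Total out = 2065 + S7.
hexane balance: 256.06 + 0.226·S7 = 0.179·(2065 + S7)
(0.226 − 0.179)·S7 = 0.179×2065 − 256.06 = 113.57
S7 = 113.57 / 0.047 = 2416.5 lb/h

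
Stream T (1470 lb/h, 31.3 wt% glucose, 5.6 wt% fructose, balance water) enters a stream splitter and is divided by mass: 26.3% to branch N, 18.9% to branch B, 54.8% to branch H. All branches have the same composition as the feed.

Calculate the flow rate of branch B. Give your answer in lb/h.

277.8 lb/h

Branch B flow = 0.189×1470 = 277.83 lb/h.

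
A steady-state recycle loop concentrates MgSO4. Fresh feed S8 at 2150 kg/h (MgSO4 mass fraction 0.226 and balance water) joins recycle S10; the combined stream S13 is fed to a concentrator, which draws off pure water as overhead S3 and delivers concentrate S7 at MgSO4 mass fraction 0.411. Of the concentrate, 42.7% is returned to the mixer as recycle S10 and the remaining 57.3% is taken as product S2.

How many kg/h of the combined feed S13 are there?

Overall MgSO4 balance (none leaves overhead): MgSO4 in fresh feed = MgSO4 in product, i.e. 2150×0.226 = (1−0.427)·S7·0.411.
S7 = 485.9/(0.411×0.573) = 2063.2 kg/h.
Recycle S10 = 0.427×2063.2 = 881 kg/h.
Combined feed S13 = 2150 + 881 = 3031 kg/h.

3031 kg/h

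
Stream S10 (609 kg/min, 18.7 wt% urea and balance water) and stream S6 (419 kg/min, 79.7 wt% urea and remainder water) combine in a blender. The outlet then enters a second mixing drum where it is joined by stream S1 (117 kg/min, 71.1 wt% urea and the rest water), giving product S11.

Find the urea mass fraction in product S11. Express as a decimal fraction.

Overall, product flow = 1145 kg/min.
urea in = 609×0.187 + 419×0.797 + 117×0.711 = 531.01 kg/min.
urea fraction in S11 = 0.4638.

0.4638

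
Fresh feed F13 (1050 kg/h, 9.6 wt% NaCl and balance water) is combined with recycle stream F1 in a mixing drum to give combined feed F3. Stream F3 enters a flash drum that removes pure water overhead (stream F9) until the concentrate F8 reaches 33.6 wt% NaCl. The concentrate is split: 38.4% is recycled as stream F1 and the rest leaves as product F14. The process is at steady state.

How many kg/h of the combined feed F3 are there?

Overall NaCl balance (none leaves overhead): NaCl in fresh feed = NaCl in product, i.e. 1050×0.096 = (1−0.384)·F8·0.336.
F8 = 100.8/(0.336×0.616) = 487.01 kg/h.
Recycle F1 = 0.384×487.01 = 187.01 kg/h.
Combined feed F3 = 1050 + 187.01 = 1237 kg/h.

1237 kg/h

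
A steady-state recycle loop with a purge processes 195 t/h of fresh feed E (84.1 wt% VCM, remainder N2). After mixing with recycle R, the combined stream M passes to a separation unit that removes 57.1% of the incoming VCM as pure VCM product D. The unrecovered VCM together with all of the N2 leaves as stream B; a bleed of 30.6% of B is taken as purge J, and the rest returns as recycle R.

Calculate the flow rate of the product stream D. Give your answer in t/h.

133.3 t/h

VCM in M: m_A = 195×0.841 + (1−0.306)·(1−0.571)·m_A, so m_A = 164/0.7023 = 233.52 t/h.
Product D = 0.571×233.52 = 133.34 t/h.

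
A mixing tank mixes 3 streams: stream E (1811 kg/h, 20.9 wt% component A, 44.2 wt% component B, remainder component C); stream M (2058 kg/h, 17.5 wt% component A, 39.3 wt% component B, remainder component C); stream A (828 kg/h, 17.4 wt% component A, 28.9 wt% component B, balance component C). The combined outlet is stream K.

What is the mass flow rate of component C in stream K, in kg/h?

1966 kg/h

component C out = component C in = 1811×0.349 + 2058×0.432 + 828×0.537 = 1965.7 kg/h.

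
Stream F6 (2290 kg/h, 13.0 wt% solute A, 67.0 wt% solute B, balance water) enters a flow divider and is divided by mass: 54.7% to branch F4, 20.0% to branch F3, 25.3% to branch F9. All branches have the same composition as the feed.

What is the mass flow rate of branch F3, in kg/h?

458 kg/h

Branch F3 flow = 0.200×2290 = 458 kg/h.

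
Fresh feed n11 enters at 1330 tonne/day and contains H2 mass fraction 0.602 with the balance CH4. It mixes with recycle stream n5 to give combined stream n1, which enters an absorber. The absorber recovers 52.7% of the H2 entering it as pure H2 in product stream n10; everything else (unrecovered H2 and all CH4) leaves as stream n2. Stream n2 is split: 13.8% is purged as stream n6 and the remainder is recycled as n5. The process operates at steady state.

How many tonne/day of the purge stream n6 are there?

617.6 tonne/day

CH4 enters only via n11 and leaves only via the purge: 1330×0.398 = 0.138×(CH4 in n2), and the absorber passes all CH4, so CH4 in n1 = CH4 in n2 = 3835.8 tonne/day.
H2 in n1: m_A = 1330×0.602 + (1−0.138)·(1−0.527)·m_A, so m_A = 800.66/0.5923 = 1351.8 tonne/day.
n2 = (1−0.527)×1351.8 + 3835.8 = 4475.2 tonne/day.
Purge n6 = 0.138×4475.2 = 617.58 tonne/day.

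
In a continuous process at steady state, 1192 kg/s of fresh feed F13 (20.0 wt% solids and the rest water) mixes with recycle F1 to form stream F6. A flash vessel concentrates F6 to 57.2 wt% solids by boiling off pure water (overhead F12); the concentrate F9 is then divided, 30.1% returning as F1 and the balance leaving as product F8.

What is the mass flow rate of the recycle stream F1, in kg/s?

Overall solids balance (none leaves overhead): solids in fresh feed = solids in product, i.e. 1192×0.200 = (1−0.301)·F9·0.572.
F9 = 238.4/(0.572×0.699) = 596.26 kg/s.
Recycle F1 = 0.301×596.26 = 179.47 kg/s.

179.5 kg/s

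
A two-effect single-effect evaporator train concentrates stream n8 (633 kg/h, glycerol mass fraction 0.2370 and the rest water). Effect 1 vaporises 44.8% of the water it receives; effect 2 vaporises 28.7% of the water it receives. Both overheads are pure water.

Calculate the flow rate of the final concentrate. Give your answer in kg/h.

water in feed = 633×0.763 = 482.98 kg/h.
After stage 1: water left = (1−0.448)×482.98 = 266.6; stream total = 416.63 kg/h.
After stage 2: water left = (1−0.287)×266.6 = 190.09; final concentrate = 340.11 kg/h.

340.1 kg/h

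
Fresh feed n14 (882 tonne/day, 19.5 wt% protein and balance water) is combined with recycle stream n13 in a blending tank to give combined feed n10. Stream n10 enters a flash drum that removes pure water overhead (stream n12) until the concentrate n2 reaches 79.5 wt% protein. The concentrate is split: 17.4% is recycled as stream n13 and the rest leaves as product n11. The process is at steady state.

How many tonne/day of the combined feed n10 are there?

Overall protein balance (none leaves overhead): protein in fresh feed = protein in product, i.e. 882×0.195 = (1−0.174)·n2·0.795.
n2 = 171.99/(0.795×0.826) = 261.91 tonne/day.
Recycle n13 = 0.174×261.91 = 45.573 tonne/day.
Combined feed n10 = 882 + 45.573 = 927.57 tonne/day.

927.6 tonne/day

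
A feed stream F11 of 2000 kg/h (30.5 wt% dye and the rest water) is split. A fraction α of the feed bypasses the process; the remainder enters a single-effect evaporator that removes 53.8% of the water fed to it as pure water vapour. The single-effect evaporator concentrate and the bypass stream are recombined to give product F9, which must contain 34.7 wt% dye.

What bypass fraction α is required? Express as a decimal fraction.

All 2000×0.305 = 610 kg/h of dye reaches F9, so F9 = 610/0.347 = 1757.9 kg/h and vapour = 242.07 kg/h.
The evaporator receives (1−α)·2000 of feed at 0.695 water and removes 0.538 of that water:
0.538×0.695×(1−α)×2000 = 242.07
(1−α) = 242.07/747.82 = 0.3237;  α = 0.6763.

0.676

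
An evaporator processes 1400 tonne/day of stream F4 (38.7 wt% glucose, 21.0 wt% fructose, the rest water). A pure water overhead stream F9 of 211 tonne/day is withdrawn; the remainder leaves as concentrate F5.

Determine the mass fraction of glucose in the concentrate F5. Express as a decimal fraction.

glucose is not removed: 1400×0.387 = 541.8 tonne/day of glucose enters F5.
Concentrate = 1400 − 211 = 1189 tonne/day.
Mass fraction = 541.8/1189 = 0.456.

0.456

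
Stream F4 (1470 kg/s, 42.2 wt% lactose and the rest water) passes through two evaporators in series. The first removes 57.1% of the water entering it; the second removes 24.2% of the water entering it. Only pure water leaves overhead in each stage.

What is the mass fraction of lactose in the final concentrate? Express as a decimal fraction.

water in feed = 1470×0.578 = 849.66 kg/s.
After stage 1: water left = (1−0.571)×849.66 = 364.5; stream total = 984.84 kg/s.
After stage 2: water left = (1−0.242)×364.5 = 276.29; final concentrate = 896.63 kg/s.
lactose fraction = 620.34/896.63 = 0.692.

0.692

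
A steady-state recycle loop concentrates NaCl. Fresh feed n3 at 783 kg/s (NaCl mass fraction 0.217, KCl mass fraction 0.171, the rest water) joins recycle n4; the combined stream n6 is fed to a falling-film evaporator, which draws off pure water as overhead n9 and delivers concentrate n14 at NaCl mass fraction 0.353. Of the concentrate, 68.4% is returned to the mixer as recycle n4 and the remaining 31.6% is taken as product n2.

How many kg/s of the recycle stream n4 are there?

1042 kg/s

Overall NaCl balance (none leaves overhead): NaCl in fresh feed = NaCl in product, i.e. 783×0.217 = (1−0.684)·n14·0.353.
n14 = 169.91/(0.353×0.316) = 1523.2 kg/s.
Recycle n4 = 0.684×1523.2 = 1041.9 kg/s.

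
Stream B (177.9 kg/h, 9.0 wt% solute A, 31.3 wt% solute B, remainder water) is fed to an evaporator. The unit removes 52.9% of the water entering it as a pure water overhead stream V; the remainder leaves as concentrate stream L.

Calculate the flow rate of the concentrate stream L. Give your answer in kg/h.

121.7 kg/h

water entering = 177.9×0.597 = 106.21 kg/h; overhead removed = 0.529×106.21 = 56.183 kg/h.
Concentrate = 177.9 − 56.183 = 121.72 kg/h.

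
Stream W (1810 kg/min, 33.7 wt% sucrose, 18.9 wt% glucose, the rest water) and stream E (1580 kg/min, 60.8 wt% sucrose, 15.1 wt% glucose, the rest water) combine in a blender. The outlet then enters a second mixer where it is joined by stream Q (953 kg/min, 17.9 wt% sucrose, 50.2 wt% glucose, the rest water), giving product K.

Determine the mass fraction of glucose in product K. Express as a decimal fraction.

Overall, product flow = 4343 kg/min.
glucose in = 1810×0.189 + 1580×0.151 + 953×0.502 = 1059.1 kg/min.
glucose fraction in K = 0.244.

0.244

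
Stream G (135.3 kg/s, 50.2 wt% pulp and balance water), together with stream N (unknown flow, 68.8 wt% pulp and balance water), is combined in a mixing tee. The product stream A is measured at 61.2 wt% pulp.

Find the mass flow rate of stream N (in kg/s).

195.8 kg/s

Let N be the unknown flow. Total out = 135.3 + N.
pulp balance: 67.921 + 0.688·N = 0.612·(135.3 + N)
(0.688 − 0.612)·N = 0.612×135.3 − 67.921 = 14.883
N = 14.883 / 0.076 = 195.83 kg/s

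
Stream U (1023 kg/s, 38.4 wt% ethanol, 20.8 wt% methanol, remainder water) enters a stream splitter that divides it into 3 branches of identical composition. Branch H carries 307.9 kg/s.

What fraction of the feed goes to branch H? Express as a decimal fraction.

0.301

Fraction to H = 307.9/1023 = 0.3010.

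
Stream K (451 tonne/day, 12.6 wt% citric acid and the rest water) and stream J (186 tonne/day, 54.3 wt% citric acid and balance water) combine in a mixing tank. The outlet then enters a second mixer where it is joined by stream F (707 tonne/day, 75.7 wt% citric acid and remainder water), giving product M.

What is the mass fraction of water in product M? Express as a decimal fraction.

Overall, product flow = 1344 tonne/day.
water in = 451×0.874 + 186×0.457 + 707×0.243 = 650.98 tonne/day.
water fraction in M = 0.484.

0.484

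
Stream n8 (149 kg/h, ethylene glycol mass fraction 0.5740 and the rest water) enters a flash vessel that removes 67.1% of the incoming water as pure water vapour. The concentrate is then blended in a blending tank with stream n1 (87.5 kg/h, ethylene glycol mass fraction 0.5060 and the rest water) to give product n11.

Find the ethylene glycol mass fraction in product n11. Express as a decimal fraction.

0.6694

Vapour removed = 0.671×0.426×149 = 42.591 kg/h; concentrate = 106.41 kg/h.
ethylene glycol reaching the mixer = 85.526 (from concentrate) + 87.5×0.506 = 129.8 kg/h.
Product flow = 106.41 + 87.5 = 193.91 kg/h; ethylene glycol fraction = 0.6694.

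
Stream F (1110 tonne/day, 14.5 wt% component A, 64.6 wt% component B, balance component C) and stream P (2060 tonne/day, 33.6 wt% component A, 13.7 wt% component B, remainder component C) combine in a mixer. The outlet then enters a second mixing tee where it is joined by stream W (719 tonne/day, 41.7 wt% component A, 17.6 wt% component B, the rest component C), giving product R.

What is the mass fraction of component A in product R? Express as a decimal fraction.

Overall, product flow = 3889 tonne/day.
component A in = 1110×0.145 + 2060×0.336 + 719×0.417 = 1152.9 tonne/day.
component A fraction in R = 0.296.

0.296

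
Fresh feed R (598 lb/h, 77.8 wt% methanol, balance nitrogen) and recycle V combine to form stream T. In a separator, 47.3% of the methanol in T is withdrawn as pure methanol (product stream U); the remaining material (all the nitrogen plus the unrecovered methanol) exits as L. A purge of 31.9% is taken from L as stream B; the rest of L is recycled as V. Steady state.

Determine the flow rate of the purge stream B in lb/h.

nitrogen enters only via R and leaves only via the purge: 598×0.222 = 0.319×(nitrogen in L), and the separator passes all nitrogen, so nitrogen in T = nitrogen in L = 416.16 lb/h.
methanol in T: m_A = 598×0.778 + (1−0.319)·(1−0.473)·m_A, so m_A = 465.24/0.6411 = 725.68 lb/h.
L = (1−0.473)×725.68 + 416.16 = 798.6 lb/h.
Purge B = 0.319×798.6 = 254.75 lb/h.

254.8 lb/h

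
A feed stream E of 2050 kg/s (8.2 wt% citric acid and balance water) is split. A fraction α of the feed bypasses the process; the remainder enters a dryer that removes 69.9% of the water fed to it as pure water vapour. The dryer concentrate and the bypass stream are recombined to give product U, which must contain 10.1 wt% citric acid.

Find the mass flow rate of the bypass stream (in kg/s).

1449 kg/s

All 2050×0.082 = 168.1 kg/s of citric acid reaches U, so U = 168.1/0.101 = 1664.4 kg/s and vapour = 385.64 kg/s.
The evaporator receives (1−α)·2050 of feed at 0.918 water and removes 0.699 of that water:
0.699×0.918×(1−α)×2050 = 385.64
(1−α) = 385.64/1315.4 = 0.2932;  α = 0.7068.
Bypass flow = 0.7068×2050 = 1449 kg/s.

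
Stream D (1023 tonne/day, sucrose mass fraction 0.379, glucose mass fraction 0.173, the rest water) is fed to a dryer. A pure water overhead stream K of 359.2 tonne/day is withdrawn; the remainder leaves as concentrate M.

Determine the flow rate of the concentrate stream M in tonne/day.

663.8 tonne/day

Concentrate = 1023 − 359.2 = 663.8 tonne/day.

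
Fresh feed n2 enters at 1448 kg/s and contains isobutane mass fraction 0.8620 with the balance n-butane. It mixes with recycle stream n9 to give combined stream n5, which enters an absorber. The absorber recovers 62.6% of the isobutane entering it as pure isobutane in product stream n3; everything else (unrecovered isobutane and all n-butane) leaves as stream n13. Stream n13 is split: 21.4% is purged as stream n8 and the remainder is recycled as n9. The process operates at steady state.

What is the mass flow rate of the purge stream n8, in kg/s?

341.3 kg/s

n-butane enters only via n2 and leaves only via the purge: 1448×0.138 = 0.214×(n-butane in n13), and the absorber passes all n-butane, so n-butane in n5 = n-butane in n13 = 933.76 kg/s.
isobutane in n5: m_A = 1448×0.862 + (1−0.214)·(1−0.626)·m_A, so m_A = 1248.2/0.7060 = 1767.9 kg/s.
n13 = (1−0.626)×1767.9 + 933.76 = 1594.9 kg/s.
Purge n8 = 0.214×1594.9 = 341.32 kg/s.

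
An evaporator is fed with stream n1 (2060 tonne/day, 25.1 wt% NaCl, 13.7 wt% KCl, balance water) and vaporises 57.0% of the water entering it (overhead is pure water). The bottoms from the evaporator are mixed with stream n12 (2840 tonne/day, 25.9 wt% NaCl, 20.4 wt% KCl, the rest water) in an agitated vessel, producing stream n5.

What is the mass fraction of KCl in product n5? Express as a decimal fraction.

0.206

Vapour removed = 0.570×0.612×2060 = 718.61 tonne/day; concentrate = 1341.4 tonne/day.
KCl reaching the mixer = 282.22 (from concentrate) + 2840×0.204 = 861.58 tonne/day.
Product flow = 1341.4 + 2840 = 4181.4 tonne/day; KCl fraction = 0.206.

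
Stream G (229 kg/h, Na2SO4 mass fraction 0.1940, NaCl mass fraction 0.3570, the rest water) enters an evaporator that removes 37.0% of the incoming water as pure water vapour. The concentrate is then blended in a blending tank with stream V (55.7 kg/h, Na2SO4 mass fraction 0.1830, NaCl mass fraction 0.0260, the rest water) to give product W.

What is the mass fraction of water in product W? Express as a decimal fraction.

Vapour removed = 0.370×0.449×229 = 38.044 kg/h; concentrate = 190.96 kg/h.
water reaching the mixer = 64.777 (from concentrate) + 55.7×0.791 = 108.84 kg/h.
Product flow = 190.96 + 55.7 = 246.66 kg/h; water fraction = 0.4412.

0.4412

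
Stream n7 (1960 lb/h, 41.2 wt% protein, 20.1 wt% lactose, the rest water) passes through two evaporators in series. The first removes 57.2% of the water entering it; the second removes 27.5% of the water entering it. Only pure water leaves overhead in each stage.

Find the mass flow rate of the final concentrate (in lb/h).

water in feed = 1960×0.387 = 758.52 lb/h.
After stage 1: water left = (1−0.572)×758.52 = 324.65; stream total = 1526.1 lb/h.
After stage 2: water left = (1−0.275)×324.65 = 235.37; final concentrate = 1436.8 lb/h.

1437 lb/h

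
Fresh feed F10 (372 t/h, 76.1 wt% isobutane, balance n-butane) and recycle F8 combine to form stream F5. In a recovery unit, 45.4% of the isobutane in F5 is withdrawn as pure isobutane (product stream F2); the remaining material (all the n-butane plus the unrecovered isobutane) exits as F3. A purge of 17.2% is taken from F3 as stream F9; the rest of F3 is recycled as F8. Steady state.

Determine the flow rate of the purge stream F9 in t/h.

n-butane enters only via F10 and leaves only via the purge: 372×0.239 = 0.172×(n-butane in F3), and the recovery unit passes all n-butane, so n-butane in F5 = n-butane in F3 = 516.91 t/h.
isobutane in F5: m_A = 372×0.761 + (1−0.172)·(1−0.454)·m_A, so m_A = 283.09/0.5479 = 516.67 t/h.
F3 = (1−0.454)×516.67 + 516.91 = 799.01 t/h.
Purge F9 = 0.172×799.01 = 137.43 t/h.

137.4 t/h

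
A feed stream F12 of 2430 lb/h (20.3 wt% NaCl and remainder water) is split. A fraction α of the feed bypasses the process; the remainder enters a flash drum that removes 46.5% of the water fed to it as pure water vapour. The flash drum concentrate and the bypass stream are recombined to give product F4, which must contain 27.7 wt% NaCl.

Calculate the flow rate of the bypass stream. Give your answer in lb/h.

All 2430×0.203 = 493.29 lb/h of NaCl reaches F4, so F4 = 493.29/0.277 = 1780.8 lb/h and vapour = 649.17 lb/h.
The evaporator receives (1−α)·2430 of feed at 0.797 water and removes 0.465 of that water:
0.465×0.797×(1−α)×2430 = 649.17
(1−α) = 649.17/900.57 = 0.7208;  α = 0.2792.
Bypass flow = 0.2792×2430 = 678.35 lb/h.

678.4 lb/h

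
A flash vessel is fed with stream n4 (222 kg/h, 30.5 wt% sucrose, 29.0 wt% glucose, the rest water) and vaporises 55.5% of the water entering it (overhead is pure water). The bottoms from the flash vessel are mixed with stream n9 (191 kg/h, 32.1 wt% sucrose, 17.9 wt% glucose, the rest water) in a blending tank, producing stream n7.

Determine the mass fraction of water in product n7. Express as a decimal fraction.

Vapour removed = 0.555×0.405×222 = 49.9 kg/h; concentrate = 172.1 kg/h.
water reaching the mixer = 40.01 (from concentrate) + 191×0.500 = 135.51 kg/h.
Product flow = 172.1 + 191 = 363.1 kg/h; water fraction = 0.373.

0.373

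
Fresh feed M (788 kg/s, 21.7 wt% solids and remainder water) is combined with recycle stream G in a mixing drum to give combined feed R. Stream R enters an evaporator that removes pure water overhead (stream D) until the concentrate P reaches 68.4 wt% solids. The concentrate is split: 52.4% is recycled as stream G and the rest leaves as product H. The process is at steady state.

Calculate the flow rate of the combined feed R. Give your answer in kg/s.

1063 kg/s

Overall solids balance (none leaves overhead): solids in fresh feed = solids in product, i.e. 788×0.217 = (1−0.524)·P·0.684.
P = 171/(0.684×0.476) = 525.2 kg/s.
Recycle G = 0.524×525.2 = 275.2 kg/s.
Combined feed R = 788 + 275.2 = 1063.2 kg/s.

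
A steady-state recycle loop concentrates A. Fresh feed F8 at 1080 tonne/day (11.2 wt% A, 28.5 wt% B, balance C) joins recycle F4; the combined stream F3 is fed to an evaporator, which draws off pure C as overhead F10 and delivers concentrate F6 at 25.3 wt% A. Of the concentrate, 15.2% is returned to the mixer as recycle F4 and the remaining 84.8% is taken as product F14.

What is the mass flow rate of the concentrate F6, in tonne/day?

563.8 tonne/day

Overall A balance (none leaves overhead): A in fresh feed = A in product, i.e. 1080×0.112 = (1−0.152)·F6·0.253.
F6 = 120.96/(0.253×0.848) = 563.8 tonne/day.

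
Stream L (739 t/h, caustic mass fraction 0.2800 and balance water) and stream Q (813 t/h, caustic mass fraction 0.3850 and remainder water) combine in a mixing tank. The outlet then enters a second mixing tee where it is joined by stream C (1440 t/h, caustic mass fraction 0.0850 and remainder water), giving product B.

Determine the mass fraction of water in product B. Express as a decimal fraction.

0.7853

Overall, product flow = 2992 t/h.
water in = 739×0.720 + 813×0.615 + 1440×0.915 = 2349.7 t/h.
water fraction in B = 0.7853.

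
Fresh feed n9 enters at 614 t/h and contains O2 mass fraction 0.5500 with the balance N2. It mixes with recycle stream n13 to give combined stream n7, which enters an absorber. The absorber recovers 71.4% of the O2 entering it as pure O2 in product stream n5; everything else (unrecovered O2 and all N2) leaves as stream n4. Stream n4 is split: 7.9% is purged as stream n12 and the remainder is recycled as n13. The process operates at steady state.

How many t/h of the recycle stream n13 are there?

3342 t/h

N2 enters only via n9 and leaves only via the purge: 614×0.450 = 0.079×(N2 in n4), and the absorber passes all N2, so N2 in n7 = N2 in n4 = 3497.5 t/h.
O2 in n7: m_A = 614×0.550 + (1−0.079)·(1−0.714)·m_A, so m_A = 337.7/0.7366 = 458.46 t/h.
n4 = (1−0.714)×458.46 + 3497.5 = 3628.6 t/h.
Recycle n13 = (1−0.079)×3628.6 = 3341.9 t/h.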